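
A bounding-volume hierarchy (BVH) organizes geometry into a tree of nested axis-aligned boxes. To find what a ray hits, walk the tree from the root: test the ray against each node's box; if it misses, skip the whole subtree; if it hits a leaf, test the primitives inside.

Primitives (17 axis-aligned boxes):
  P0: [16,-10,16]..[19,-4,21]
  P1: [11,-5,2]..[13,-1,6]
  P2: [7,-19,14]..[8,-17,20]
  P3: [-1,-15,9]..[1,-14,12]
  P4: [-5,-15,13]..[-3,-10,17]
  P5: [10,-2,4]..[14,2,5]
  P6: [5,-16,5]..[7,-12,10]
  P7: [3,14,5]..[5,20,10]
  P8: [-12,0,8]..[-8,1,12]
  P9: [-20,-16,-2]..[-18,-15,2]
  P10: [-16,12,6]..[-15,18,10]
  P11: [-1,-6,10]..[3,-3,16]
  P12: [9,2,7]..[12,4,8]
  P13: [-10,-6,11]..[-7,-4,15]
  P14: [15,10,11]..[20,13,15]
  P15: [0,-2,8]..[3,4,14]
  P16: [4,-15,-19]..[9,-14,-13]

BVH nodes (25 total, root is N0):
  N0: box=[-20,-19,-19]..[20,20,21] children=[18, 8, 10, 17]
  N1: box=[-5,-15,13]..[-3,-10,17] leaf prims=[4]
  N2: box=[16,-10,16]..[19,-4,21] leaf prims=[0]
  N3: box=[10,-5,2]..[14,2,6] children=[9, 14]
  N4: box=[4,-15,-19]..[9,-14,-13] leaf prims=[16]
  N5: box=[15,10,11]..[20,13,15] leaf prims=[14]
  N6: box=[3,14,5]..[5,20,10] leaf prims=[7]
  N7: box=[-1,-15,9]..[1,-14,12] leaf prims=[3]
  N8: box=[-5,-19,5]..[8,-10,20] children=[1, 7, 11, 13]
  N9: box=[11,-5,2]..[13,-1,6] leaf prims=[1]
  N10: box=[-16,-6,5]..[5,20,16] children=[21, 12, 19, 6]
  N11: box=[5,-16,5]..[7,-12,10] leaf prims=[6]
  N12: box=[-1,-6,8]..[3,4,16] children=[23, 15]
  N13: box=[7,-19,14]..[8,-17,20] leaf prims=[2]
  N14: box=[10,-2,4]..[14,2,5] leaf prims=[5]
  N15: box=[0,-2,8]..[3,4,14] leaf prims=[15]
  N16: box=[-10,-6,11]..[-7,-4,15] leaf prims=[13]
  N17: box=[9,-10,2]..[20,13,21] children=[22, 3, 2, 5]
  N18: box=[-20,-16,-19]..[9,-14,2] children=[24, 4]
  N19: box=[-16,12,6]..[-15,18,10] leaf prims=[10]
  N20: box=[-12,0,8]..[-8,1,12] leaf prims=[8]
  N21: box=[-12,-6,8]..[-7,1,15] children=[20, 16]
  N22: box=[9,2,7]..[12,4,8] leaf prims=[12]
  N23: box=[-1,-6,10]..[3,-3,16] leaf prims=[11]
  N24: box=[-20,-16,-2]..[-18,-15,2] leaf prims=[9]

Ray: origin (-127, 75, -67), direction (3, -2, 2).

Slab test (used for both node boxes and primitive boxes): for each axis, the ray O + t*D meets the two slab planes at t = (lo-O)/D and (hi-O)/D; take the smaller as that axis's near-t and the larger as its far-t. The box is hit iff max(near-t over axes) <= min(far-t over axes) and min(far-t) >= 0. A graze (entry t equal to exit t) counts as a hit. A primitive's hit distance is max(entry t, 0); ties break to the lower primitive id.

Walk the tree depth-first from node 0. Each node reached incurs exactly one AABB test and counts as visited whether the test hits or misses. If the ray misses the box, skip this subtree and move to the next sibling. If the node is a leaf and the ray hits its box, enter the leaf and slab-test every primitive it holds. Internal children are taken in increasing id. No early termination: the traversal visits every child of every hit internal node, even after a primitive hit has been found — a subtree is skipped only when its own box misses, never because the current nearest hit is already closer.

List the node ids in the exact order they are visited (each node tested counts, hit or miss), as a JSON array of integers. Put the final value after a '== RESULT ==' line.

Traverse from the root:
N0 x:[107/3,49] y:[55/2,47] z:[24,44] -> hit [107/3,44], descend [8, 10, 17, 18]
  N8 x:[122/3,45] y:[85/2,47] z:[36,87/2] -> hit [85/2,87/2], descend [1, 7, 11, 13]
    N1 x:[122/3,124/3] y:[85/2,45] z:[40,42] -> miss, prune
    N7 x:[42,128/3] y:[89/2,45] z:[38,79/2] -> miss, prune
    N11 x:[44,134/3] y:[87/2,91/2] z:[36,77/2] -> miss, prune
    N13 x:[134/3,45] y:[46,47] z:[81/2,87/2] -> miss, prune
  N10 x:[37,44] y:[55/2,81/2] z:[36,83/2] -> hit [37,81/2], descend [6, 12, 19, 21]
    N6 x:[130/3,44] y:[55/2,61/2] z:[36,77/2] -> miss, prune
    N12 x:[42,130/3] y:[71/2,81/2] z:[75/2,83/2] -> miss, prune
    N19 x:[37,112/3] y:[57/2,63/2] z:[73/2,77/2] -> miss, prune
    N21 x:[115/3,40] y:[37,81/2] z:[75/2,41] -> hit [115/3,40], descend [16, 20]
      N16 x:[39,40] y:[79/2,81/2] z:[39,41] -> hit [79/2,40] leaf, test {P13@t=79/2}
      N20 x:[115/3,119/3] y:[37,75/2] z:[75/2,79/2] -> miss, prune
  N17 x:[136/3,49] y:[31,85/2] z:[69/2,44] -> miss, prune
  N18 x:[107/3,136/3] y:[89/2,91/2] z:[24,69/2] -> miss, prune

Visited [0, 8, 1, 7, 11, 13, 10, 6, 12, 19, 21, 16, 20, 17, 18]. Tests: 15 box, 1 leaf. Nearest: P13.

== RESULT ==
[0, 8, 1, 7, 11, 13, 10, 6, 12, 19, 21, 16, 20, 17, 18]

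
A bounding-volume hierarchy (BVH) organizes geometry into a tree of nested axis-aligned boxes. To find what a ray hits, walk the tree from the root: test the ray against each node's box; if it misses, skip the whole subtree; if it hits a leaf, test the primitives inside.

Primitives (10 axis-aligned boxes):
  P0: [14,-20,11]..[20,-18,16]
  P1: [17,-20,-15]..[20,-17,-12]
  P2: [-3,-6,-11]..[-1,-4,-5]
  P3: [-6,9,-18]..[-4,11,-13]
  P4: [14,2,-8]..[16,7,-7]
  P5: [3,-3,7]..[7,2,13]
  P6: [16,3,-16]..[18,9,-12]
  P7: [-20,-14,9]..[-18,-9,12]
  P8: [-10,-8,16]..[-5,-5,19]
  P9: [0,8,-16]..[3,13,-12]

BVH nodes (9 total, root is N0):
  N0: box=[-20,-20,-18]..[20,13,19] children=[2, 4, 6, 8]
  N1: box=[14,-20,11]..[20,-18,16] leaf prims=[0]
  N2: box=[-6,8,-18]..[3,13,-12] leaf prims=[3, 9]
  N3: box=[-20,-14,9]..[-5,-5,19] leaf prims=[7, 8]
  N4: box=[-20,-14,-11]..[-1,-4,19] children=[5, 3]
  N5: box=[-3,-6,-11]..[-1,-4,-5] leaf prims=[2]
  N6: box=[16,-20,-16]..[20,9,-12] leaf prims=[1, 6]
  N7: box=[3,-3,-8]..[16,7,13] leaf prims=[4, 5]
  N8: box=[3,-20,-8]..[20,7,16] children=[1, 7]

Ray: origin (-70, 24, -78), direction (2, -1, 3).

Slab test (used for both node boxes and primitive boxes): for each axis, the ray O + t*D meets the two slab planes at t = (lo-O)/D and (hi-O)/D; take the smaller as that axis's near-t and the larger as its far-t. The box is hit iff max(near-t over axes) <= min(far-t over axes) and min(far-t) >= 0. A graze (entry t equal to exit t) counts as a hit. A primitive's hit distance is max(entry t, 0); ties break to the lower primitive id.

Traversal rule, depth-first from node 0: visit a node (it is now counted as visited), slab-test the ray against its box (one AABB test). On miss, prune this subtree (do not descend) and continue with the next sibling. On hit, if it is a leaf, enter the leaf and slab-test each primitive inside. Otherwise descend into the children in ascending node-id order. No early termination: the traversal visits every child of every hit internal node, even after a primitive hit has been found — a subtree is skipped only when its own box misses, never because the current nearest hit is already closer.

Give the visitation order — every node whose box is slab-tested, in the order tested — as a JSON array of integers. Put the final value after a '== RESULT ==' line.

Walk:
N0 x:[25,45] y:[11,44] z:[20,97/3] -> hit [25,97/3], descend [2, 4, 6, 8]
  N2 x:[32,73/2] y:[11,16] z:[20,22] -> miss, prune
  N4 x:[25,69/2] y:[28,38] z:[67/3,97/3] -> hit [28,97/3], descend [3, 5]
    N3 x:[25,65/2] y:[29,38] z:[29,97/3] -> hit [29,97/3] leaf, test {P7(miss), P8@t=94/3}
    N5 x:[67/2,69/2] y:[28,30] z:[67/3,73/3] -> miss, prune
  N6 x:[43,45] y:[15,44] z:[62/3,22] -> miss, prune
  N8 x:[73/2,45] y:[17,44] z:[70/3,94/3] -> miss, prune

Visited [0, 2, 4, 3, 5, 6, 8]. Tests: 7 box, 1 leaf. Nearest: P8.

== RESULT ==
[0, 2, 4, 3, 5, 6, 8]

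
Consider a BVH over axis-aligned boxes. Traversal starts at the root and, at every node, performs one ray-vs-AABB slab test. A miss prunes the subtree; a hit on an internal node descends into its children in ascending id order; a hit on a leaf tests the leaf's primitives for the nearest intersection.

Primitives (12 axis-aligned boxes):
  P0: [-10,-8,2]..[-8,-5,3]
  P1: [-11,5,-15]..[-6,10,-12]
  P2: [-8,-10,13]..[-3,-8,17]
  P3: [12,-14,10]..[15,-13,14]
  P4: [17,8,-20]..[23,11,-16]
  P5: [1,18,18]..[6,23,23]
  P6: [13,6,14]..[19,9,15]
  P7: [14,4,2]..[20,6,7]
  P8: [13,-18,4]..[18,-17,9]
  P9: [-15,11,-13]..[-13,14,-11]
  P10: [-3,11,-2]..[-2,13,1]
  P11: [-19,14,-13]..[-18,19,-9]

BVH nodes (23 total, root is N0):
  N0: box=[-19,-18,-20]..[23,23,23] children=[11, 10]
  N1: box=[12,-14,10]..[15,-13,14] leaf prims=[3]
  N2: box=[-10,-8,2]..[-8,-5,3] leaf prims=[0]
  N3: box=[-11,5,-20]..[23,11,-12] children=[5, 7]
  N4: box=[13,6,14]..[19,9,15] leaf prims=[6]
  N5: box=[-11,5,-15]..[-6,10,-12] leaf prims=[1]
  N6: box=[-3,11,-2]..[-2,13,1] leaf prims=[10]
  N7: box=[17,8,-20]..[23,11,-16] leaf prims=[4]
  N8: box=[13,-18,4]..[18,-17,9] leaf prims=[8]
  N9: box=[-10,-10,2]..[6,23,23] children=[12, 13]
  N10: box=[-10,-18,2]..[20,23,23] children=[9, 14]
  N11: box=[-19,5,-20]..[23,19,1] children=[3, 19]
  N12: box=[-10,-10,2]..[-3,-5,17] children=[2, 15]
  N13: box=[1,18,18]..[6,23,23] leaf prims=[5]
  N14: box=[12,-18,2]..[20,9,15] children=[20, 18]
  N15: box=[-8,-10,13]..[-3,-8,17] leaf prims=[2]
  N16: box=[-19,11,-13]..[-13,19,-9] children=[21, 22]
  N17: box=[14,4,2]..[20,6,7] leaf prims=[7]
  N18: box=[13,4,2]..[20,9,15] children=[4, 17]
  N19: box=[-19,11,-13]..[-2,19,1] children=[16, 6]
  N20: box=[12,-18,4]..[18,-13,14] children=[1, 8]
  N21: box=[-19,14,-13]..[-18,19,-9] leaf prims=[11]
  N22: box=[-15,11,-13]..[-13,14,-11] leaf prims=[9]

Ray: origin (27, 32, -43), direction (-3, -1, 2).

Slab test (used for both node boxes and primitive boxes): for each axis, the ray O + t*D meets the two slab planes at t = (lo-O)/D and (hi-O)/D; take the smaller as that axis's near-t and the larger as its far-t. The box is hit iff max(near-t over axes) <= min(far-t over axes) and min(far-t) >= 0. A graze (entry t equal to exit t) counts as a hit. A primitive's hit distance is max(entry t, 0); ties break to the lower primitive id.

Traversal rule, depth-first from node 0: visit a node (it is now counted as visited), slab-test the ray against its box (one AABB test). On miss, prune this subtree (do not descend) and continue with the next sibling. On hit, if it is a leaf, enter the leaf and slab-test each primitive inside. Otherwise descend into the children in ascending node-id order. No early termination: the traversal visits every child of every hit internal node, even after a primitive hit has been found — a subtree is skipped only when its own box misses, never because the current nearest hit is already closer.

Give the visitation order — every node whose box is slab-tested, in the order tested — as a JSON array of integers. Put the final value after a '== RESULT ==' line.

Walk:
N0 x:[4/3,46/3] y:[9,50] z:[23/2,33] -> hit [23/2,46/3], descend [10, 11]
  N10 x:[7/3,37/3] y:[9,50] z:[45/2,33] -> miss, prune
  N11 x:[4/3,46/3] y:[13,27] z:[23/2,22] -> hit [13,46/3], descend [3, 19]
    N3 x:[4/3,38/3] y:[21,27] z:[23/2,31/2] -> miss, prune
    N19 x:[29/3,46/3] y:[13,21] z:[15,22] -> hit [15,46/3], descend [6, 16]
      N6 x:[29/3,10] y:[19,21] z:[41/2,22] -> miss, prune
      N16 x:[40/3,46/3] y:[13,21] z:[15,17] -> hit [15,46/3], descend [21, 22]
        N21 x:[15,46/3] y:[13,18] z:[15,17] -> hit [15,46/3] leaf, test {P11@t=15}
        N22 x:[40/3,14] y:[18,21] z:[15,16] -> miss, prune

order=[0, 10, 11, 3, 19, 6, 16, 21, 22]  |boxes|=9  |leaves|=1  hit=P11

== RESULT ==
[0, 10, 11, 3, 19, 6, 16, 21, 22]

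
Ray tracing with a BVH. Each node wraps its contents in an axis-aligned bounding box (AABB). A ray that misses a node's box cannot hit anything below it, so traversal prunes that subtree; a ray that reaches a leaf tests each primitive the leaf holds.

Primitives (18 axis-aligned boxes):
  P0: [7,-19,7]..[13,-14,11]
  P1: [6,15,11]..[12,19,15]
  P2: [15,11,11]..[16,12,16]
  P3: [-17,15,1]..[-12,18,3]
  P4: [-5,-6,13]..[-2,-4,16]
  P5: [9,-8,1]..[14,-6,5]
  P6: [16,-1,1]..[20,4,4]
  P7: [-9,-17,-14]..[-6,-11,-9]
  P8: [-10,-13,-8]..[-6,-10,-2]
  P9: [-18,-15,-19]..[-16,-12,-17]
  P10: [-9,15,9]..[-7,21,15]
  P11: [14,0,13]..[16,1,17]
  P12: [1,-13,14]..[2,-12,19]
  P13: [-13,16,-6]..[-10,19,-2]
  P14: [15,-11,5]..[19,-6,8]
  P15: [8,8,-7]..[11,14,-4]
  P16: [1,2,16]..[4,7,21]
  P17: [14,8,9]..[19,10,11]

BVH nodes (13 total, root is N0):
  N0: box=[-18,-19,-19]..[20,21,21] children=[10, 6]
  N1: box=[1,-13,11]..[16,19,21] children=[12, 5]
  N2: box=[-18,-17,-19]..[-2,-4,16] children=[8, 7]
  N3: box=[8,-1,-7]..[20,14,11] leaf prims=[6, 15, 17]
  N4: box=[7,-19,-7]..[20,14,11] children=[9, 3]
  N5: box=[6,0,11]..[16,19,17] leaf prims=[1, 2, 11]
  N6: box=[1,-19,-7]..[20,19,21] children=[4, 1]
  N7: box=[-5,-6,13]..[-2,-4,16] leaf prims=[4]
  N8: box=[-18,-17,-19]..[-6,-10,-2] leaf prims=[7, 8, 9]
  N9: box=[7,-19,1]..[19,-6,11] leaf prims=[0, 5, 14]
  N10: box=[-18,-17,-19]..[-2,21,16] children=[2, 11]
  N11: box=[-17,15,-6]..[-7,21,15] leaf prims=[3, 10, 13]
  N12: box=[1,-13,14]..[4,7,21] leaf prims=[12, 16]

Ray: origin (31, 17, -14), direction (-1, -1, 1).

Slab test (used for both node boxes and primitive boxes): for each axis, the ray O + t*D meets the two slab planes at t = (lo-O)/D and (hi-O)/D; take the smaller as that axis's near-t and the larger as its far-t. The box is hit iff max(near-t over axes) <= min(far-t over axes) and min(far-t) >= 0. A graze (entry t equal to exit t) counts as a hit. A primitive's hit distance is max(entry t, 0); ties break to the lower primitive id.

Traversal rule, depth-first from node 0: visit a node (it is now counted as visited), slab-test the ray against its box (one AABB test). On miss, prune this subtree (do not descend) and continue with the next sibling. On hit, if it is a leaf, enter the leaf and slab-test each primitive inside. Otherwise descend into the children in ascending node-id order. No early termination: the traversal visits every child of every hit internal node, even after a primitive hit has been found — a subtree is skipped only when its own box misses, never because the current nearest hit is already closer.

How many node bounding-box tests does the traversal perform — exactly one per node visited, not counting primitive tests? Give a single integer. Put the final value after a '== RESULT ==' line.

Walk:
N0 x:[11,49] y:[-4,36] z:[-5,35] -> hit [11,35], descend [6, 10]
  N6 x:[11,30] y:[-2,36] z:[7,35] -> hit [11,30], descend [1, 4]
    N1 x:[15,30] y:[-2,30] z:[25,35] -> hit [25,30], descend [5, 12]
      N5 x:[15,25] y:[-2,17] z:[25,31] -> miss, prune
      N12 x:[27,30] y:[10,30] z:[28,35] -> hit [28,30] leaf, test {P12@t=29, P16(miss)}
    N4 x:[11,24] y:[3,36] z:[7,25] -> hit [11,24], descend [3, 9]
      N3 x:[11,23] y:[3,18] z:[7,25] -> hit [11,18] leaf, test {P6@t=15, P15(miss), P17(miss)}
      N9 x:[12,24] y:[23,36] z:[15,25] -> hit [23,24] leaf, test {P0(miss), P5(miss), P14(miss)}
  N10 x:[33,49] y:[-4,34] z:[-5,30] -> miss, prune

9 AABB tests over nodes [0, 6, 1, 5, 12, 4, 3, 9, 10]; 3 leaves entered; closest P6.

== RESULT ==
9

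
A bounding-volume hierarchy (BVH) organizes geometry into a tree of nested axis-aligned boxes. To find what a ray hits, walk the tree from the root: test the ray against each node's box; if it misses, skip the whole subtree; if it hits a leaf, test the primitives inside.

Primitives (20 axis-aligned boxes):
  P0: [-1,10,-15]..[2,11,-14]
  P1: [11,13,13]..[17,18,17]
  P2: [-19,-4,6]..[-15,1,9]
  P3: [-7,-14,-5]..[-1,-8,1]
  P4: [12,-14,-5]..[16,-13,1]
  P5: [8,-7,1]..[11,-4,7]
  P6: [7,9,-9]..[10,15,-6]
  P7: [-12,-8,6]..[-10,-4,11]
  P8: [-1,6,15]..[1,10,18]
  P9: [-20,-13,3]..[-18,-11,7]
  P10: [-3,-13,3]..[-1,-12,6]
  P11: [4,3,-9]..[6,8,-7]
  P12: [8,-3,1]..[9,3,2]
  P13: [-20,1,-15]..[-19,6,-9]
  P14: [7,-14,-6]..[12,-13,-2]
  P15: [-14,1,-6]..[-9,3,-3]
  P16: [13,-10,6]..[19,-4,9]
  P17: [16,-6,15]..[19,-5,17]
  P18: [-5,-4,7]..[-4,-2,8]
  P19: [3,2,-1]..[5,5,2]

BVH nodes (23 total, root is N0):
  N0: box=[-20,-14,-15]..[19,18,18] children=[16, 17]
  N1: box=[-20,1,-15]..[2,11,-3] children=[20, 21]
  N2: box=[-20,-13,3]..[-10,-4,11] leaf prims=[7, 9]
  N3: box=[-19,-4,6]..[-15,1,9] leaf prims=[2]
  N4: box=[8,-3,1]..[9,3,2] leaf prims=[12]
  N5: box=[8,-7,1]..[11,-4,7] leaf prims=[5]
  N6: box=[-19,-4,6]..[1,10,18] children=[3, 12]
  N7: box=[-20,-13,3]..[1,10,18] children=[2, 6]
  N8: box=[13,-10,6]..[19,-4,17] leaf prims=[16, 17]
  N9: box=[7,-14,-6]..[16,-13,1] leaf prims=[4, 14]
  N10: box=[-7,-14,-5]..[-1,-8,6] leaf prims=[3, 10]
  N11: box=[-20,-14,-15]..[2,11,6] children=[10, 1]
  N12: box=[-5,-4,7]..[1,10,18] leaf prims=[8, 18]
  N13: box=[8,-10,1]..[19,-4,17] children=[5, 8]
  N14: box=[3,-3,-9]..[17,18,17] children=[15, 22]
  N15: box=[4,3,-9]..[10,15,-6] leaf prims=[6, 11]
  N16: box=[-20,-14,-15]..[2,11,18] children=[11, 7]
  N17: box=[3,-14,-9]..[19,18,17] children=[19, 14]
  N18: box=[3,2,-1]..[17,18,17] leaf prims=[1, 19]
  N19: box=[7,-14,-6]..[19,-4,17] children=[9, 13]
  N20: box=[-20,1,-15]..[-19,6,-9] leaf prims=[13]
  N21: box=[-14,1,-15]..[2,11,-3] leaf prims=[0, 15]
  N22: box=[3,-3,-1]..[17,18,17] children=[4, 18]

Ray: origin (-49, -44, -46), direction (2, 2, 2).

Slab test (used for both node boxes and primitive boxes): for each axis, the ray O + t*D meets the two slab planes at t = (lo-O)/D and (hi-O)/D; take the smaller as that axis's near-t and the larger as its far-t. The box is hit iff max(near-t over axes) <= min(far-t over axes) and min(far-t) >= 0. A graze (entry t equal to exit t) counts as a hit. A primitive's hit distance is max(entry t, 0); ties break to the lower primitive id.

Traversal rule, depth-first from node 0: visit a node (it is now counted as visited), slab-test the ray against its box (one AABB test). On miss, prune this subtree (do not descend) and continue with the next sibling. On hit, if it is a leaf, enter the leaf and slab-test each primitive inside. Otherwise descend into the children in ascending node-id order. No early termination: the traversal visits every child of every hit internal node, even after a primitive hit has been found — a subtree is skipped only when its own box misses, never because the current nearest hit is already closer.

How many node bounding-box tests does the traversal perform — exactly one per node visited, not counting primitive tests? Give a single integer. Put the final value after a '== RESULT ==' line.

Trace the traversal:
N0 x:[29/2,34] y:[15,31] z:[31/2,32] -> hit [31/2,31], descend [16, 17]
  N16 x:[29/2,51/2] y:[15,55/2] z:[31/2,32] -> hit [31/2,51/2], descend [7, 11]
    N7 x:[29/2,25] y:[31/2,27] z:[49/2,32] -> hit [49/2,25], descend [2, 6]
      N2 x:[29/2,39/2] y:[31/2,20] z:[49/2,57/2] -> miss, prune
      N6 x:[15,25] y:[20,27] z:[26,32] -> miss, prune
    N11 x:[29/2,51/2] y:[15,55/2] z:[31/2,26] -> hit [31/2,51/2], descend [1, 10]
      N1 x:[29/2,51/2] y:[45/2,55/2] z:[31/2,43/2] -> miss, prune
      N10 x:[21,24] y:[15,18] z:[41/2,26] -> miss, prune
  N17 x:[26,34] y:[15,31] z:[37/2,63/2] -> hit [26,31], descend [14, 19]
    N14 x:[26,33] y:[41/2,31] z:[37/2,63/2] -> hit [26,31], descend [15, 22]
      N15 x:[53/2,59/2] y:[47/2,59/2] z:[37/2,20] -> miss, prune
      N22 x:[26,33] y:[41/2,31] z:[45/2,63/2] -> hit [26,31], descend [4, 18]
        N4 x:[57/2,29] y:[41/2,47/2] z:[47/2,24] -> miss, prune
        N18 x:[26,33] y:[23,31] z:[45/2,63/2] -> hit [26,31] leaf, test {P1@t=30, P19(miss)}
    N19 x:[28,34] y:[15,20] z:[20,63/2] -> miss, prune

Visited [0, 16, 7, 2, 6, 11, 1, 10, 17, 14, 15, 22, 4, 18, 19]. Tests: 15 box, 1 leaf. Nearest: P1.

== RESULT ==
15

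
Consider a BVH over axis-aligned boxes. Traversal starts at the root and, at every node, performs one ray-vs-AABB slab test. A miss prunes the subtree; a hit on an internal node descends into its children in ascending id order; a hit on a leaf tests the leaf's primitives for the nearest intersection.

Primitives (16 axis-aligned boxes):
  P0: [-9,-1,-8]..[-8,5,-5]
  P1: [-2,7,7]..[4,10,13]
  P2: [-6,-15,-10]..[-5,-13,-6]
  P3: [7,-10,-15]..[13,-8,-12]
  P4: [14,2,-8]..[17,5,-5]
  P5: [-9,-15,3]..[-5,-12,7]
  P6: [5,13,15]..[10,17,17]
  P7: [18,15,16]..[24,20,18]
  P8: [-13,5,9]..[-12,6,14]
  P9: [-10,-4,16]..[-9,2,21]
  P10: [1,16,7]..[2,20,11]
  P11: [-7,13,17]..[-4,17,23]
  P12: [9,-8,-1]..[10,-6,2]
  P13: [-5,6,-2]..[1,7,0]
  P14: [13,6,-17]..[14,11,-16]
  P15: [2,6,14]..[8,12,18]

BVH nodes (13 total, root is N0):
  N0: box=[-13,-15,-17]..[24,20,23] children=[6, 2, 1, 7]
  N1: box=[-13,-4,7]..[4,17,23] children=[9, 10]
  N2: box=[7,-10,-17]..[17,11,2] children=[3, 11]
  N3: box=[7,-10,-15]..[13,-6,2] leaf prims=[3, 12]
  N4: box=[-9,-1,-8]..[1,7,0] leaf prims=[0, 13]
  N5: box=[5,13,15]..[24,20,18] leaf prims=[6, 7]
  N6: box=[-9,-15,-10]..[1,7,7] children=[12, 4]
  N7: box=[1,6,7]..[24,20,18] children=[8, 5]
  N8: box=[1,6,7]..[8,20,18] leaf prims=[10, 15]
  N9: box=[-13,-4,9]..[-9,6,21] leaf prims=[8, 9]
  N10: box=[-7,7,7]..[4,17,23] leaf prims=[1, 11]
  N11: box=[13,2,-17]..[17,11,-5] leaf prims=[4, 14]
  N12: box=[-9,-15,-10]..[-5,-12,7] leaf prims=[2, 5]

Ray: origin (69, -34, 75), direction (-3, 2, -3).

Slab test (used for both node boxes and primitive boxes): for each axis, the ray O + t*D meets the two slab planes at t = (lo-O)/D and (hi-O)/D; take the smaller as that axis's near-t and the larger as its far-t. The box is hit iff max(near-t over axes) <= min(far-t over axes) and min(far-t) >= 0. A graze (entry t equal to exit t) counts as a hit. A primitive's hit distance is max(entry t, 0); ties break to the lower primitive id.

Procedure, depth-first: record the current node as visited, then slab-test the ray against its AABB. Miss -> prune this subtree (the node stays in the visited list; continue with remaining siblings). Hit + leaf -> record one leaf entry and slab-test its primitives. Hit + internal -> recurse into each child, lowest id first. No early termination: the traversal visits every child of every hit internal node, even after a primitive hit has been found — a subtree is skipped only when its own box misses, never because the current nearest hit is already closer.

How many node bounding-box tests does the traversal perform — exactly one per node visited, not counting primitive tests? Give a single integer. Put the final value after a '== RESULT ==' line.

Trace the traversal:
N0 x:[15,82/3] y:[19/2,27] z:[52/3,92/3] -> hit [52/3,27], descend [1, 2, 6, 7]
  N1 x:[65/3,82/3] y:[15,51/2] z:[52/3,68/3] -> hit [65/3,68/3], descend [9, 10]
    N9 x:[26,82/3] y:[15,20] z:[18,22] -> miss, prune
    N10 x:[65/3,76/3] y:[41/2,51/2] z:[52/3,68/3] -> hit [65/3,68/3] leaf, test {P1@t=65/3, P11(miss)}
  N2 x:[52/3,62/3] y:[12,45/2] z:[73/3,92/3] -> miss, prune
  N6 x:[68/3,26] y:[19/2,41/2] z:[68/3,85/3] -> miss, prune
  N7 x:[15,68/3] y:[20,27] z:[19,68/3] -> hit [20,68/3], descend [5, 8]
    N5 x:[15,64/3] y:[47/2,27] z:[19,20] -> miss, prune
    N8 x:[61/3,68/3] y:[20,27] z:[19,68/3] -> hit [61/3,68/3] leaf, test {P10(miss), P15@t=61/3}

9 AABB tests over nodes [0, 1, 9, 10, 2, 6, 7, 5, 8]; 2 leaves entered; closest P15.

== RESULT ==
9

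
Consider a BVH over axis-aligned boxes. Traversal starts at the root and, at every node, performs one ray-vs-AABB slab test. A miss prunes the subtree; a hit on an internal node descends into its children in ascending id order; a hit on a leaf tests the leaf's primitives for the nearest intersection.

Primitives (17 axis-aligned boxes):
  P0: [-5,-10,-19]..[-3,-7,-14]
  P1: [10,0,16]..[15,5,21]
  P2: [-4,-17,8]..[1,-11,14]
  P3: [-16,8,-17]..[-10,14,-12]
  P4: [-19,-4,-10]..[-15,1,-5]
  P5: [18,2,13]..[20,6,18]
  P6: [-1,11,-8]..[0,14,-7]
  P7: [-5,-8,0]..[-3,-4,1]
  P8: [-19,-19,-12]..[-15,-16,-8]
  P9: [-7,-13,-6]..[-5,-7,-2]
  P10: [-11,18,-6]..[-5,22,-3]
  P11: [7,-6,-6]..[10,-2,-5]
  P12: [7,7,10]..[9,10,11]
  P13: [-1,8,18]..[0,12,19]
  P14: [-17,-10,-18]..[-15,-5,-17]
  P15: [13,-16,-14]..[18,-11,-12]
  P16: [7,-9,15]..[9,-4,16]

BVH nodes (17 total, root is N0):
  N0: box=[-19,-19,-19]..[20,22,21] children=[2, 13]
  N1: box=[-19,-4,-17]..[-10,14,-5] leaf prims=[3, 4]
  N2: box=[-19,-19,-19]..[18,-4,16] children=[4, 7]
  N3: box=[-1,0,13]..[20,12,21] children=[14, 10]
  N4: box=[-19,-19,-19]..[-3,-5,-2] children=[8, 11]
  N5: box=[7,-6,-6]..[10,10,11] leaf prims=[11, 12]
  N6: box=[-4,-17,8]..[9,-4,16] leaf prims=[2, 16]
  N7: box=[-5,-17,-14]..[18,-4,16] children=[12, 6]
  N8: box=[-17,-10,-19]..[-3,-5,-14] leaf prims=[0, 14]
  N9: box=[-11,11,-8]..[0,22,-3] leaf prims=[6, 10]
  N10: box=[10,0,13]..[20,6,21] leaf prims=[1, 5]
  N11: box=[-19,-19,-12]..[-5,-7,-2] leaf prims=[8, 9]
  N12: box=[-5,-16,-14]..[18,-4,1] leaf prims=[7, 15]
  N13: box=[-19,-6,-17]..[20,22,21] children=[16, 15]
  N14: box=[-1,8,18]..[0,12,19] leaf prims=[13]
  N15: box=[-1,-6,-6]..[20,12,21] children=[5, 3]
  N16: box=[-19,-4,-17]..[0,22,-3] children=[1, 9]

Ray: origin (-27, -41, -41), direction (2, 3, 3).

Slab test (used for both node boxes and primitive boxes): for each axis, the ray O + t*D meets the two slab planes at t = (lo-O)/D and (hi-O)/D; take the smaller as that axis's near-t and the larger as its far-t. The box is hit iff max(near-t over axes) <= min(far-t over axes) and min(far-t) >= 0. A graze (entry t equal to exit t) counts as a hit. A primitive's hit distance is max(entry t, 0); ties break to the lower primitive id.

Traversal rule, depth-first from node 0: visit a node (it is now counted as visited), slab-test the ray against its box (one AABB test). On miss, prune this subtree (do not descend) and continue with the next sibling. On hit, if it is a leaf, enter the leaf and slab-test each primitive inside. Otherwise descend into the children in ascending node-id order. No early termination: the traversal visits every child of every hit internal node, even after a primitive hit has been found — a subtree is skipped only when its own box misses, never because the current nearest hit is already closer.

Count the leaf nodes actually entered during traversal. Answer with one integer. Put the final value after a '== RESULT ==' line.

Traverse from the root:
N0 x:[4,47/2] y:[22/3,21] z:[22/3,62/3] -> hit [22/3,62/3], descend [2, 13]
  N2 x:[4,45/2] y:[22/3,37/3] z:[22/3,19] -> hit [22/3,37/3], descend [4, 7]
    N4 x:[4,12] y:[22/3,12] z:[22/3,13] -> hit [22/3,12], descend [8, 11]
      N8 x:[5,12] y:[31/3,12] z:[22/3,9] -> miss, prune
      N11 x:[4,11] y:[22/3,34/3] z:[29/3,13] -> hit [29/3,11] leaf, test {P8(miss), P9(miss)}
    N7 x:[11,45/2] y:[8,37/3] z:[9,19] -> hit [11,37/3], descend [6, 12]
      N6 x:[23/2,18] y:[8,37/3] z:[49/3,19] -> miss, prune
      N12 x:[11,45/2] y:[25/3,37/3] z:[9,14] -> hit [11,37/3] leaf, test {P7(miss), P15(miss)}
  N13 x:[4,47/2] y:[35/3,21] z:[8,62/3] -> hit [35/3,62/3], descend [15, 16]
    N15 x:[13,47/2] y:[35/3,53/3] z:[35/3,62/3] -> hit [13,53/3], descend [3, 5]
      N3 x:[13,47/2] y:[41/3,53/3] z:[18,62/3] -> miss, prune
      N5 x:[17,37/2] y:[35/3,17] z:[35/3,52/3] -> hit [17,17] leaf, test {P11(miss), P12@t=17}
    N16 x:[4,27/2] y:[37/3,21] z:[8,38/3] -> hit [37/3,38/3], descend [1, 9]
      N1 x:[4,17/2] y:[37/3,55/3] z:[8,12] -> miss, prune
      N9 x:[8,27/2] y:[52/3,21] z:[11,38/3] -> miss, prune

order=[0, 2, 4, 8, 11, 7, 6, 12, 13, 15, 3, 5, 16, 1, 9]  |boxes|=15  |leaves|=3  hit=P12

== RESULT ==
3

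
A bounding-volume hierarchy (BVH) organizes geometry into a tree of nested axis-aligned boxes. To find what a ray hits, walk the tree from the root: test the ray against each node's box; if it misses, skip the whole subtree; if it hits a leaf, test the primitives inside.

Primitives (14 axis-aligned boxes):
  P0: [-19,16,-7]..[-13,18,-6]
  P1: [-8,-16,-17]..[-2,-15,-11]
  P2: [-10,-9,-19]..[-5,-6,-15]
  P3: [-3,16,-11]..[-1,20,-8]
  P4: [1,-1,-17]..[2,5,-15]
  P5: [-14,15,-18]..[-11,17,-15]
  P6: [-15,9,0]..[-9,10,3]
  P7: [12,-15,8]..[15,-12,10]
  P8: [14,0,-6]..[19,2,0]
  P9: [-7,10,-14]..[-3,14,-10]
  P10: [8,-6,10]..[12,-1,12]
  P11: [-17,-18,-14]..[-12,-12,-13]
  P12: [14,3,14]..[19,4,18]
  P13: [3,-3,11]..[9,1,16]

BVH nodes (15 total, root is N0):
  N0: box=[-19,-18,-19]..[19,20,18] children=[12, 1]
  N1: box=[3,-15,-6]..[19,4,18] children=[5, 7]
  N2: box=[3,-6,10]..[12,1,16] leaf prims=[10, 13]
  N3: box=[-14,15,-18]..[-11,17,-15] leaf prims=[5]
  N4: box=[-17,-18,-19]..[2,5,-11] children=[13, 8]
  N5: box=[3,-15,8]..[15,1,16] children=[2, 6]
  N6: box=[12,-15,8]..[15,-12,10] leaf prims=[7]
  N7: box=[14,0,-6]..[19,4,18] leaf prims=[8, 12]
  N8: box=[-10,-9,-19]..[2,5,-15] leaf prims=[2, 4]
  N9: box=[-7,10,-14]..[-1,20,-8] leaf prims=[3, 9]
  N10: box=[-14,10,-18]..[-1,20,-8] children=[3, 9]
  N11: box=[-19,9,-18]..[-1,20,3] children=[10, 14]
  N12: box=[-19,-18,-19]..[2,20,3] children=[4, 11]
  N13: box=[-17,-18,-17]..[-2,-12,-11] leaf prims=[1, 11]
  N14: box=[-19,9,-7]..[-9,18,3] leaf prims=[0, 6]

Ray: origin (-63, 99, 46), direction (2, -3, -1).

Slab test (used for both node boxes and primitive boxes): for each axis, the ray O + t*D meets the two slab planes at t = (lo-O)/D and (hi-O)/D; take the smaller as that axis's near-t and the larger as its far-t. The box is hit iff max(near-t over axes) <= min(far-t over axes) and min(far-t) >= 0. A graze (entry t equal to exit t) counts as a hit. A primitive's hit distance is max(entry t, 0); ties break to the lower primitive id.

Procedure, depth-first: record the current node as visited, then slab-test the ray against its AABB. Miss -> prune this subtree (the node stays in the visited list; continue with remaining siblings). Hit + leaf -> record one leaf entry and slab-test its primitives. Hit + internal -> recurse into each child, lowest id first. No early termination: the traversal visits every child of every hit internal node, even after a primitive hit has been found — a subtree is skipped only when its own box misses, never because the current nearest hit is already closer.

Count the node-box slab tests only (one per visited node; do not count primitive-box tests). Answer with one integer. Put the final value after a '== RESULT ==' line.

Traverse from the root:
N0 x:[22,41] y:[79/3,39] z:[28,65] -> hit [28,39], descend [1, 12]
  N1 x:[33,41] y:[95/3,38] z:[28,52] -> hit [33,38], descend [5, 7]
    N5 x:[33,39] y:[98/3,38] z:[30,38] -> hit [33,38], descend [2, 6]
      N2 x:[33,75/2] y:[98/3,35] z:[30,36] -> hit [33,35] leaf, test {P10(miss), P13@t=33}
      N6 x:[75/2,39] y:[37,38] z:[36,38] -> hit [75/2,38] leaf, test {P7@t=75/2}
    N7 x:[77/2,41] y:[95/3,33] z:[28,52] -> miss, prune
  N12 x:[22,65/2] y:[79/3,39] z:[43,65] -> miss, prune

Summary -> nodes [0, 1, 5, 2, 6, 7, 12]; box-tests=7; leaf-entries=2; first=P13

== RESULT ==
7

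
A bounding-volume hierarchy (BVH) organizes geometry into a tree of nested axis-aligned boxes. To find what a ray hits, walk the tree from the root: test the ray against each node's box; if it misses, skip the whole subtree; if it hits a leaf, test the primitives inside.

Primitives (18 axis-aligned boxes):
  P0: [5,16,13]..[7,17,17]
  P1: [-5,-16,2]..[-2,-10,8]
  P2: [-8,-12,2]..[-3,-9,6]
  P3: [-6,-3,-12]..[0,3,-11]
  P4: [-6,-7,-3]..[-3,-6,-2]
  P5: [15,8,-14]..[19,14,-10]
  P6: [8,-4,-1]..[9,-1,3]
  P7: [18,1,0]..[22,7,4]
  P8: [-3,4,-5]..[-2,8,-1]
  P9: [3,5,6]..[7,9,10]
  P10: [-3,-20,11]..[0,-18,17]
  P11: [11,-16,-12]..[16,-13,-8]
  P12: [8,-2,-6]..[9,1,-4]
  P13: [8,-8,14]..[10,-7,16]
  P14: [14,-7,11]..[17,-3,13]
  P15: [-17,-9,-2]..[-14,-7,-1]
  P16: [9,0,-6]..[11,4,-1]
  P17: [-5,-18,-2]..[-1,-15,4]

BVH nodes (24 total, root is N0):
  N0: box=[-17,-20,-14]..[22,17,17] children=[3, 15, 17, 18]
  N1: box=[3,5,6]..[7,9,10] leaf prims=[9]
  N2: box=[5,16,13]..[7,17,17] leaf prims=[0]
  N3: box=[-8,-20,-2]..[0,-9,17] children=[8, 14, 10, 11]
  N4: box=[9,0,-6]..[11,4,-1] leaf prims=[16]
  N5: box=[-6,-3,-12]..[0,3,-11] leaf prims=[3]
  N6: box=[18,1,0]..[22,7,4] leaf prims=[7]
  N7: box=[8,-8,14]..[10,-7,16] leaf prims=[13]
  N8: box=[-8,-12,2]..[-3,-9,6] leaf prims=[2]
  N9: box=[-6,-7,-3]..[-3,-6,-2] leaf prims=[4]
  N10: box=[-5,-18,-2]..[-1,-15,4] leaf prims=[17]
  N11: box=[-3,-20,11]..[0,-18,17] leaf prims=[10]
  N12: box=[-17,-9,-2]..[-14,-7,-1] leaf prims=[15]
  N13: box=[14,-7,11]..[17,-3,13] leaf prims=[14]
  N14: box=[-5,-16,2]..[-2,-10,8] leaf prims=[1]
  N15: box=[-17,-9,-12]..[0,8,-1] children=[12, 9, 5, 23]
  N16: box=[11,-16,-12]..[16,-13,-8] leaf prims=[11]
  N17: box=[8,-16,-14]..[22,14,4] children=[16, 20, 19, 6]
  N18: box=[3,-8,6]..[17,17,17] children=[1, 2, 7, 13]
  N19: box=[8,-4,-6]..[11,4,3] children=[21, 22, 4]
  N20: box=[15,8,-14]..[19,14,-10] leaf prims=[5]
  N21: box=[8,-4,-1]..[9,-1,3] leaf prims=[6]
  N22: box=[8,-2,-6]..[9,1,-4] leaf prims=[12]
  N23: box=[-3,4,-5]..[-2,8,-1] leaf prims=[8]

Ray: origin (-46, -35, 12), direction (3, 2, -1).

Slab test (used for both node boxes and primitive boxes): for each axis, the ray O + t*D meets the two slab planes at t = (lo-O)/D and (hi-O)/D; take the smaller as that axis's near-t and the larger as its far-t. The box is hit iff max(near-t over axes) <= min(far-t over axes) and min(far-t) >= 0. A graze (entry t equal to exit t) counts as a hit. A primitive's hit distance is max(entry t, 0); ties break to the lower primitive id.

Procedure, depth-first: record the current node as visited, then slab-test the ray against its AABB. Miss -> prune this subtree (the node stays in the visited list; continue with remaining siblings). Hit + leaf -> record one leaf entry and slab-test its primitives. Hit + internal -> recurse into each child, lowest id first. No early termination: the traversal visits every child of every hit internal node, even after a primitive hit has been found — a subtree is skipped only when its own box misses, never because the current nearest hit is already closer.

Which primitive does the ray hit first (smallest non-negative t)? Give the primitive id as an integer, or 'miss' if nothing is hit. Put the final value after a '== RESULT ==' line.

Walk:
N0 x:[29/3,68/3] y:[15/2,26] z:[-5,26] -> hit [29/3,68/3], descend [3, 15, 17, 18]
  N3 x:[38/3,46/3] y:[15/2,13] z:[-5,14] -> hit [38/3,13], descend [8, 10, 11, 14]
    N8 x:[38/3,43/3] y:[23/2,13] z:[6,10] -> miss, prune
    N10 x:[41/3,15] y:[17/2,10] z:[8,14] -> miss, prune
    N11 x:[43/3,46/3] y:[15/2,17/2] z:[-5,1] -> miss, prune
    N14 x:[41/3,44/3] y:[19/2,25/2] z:[4,10] -> miss, prune
  N15 x:[29/3,46/3] y:[13,43/2] z:[13,24] -> hit [13,46/3], descend [5, 9, 12, 23]
    N5 x:[40/3,46/3] y:[16,19] z:[23,24] -> miss, prune
    N9 x:[40/3,43/3] y:[14,29/2] z:[14,15] -> hit [14,43/3] leaf, test {P4@t=14}
    N12 x:[29/3,32/3] y:[13,14] z:[13,14] -> miss, prune
    N23 x:[43/3,44/3] y:[39/2,43/2] z:[13,17] -> miss, prune
  N17 x:[18,68/3] y:[19/2,49/2] z:[8,26] -> hit [18,68/3], descend [6, 16, 19, 20]
    N6 x:[64/3,68/3] y:[18,21] z:[8,12] -> miss, prune
    N16 x:[19,62/3] y:[19/2,11] z:[20,24] -> miss, prune
    N19 x:[18,19] y:[31/2,39/2] z:[9,18] -> hit [18,18], descend [4, 21, 22]
      N4 x:[55/3,19] y:[35/2,39/2] z:[13,18] -> miss, prune
      N21 x:[18,55/3] y:[31/2,17] z:[9,13] -> miss, prune
      N22 x:[18,55/3] y:[33/2,18] z:[16,18] -> hit [18,18] leaf, test {P12@t=18}
    N20 x:[61/3,65/3] y:[43/2,49/2] z:[22,26] -> miss, prune
  N18 x:[49/3,21] y:[27/2,26] z:[-5,6] -> miss, prune

order=[0, 3, 8, 10, 11, 14, 15, 5, 9, 12, 23, 17, 6, 16, 19, 4, 21, 22, 20, 18]  |boxes|=20  |leaves|=2  hit=P4

== RESULT ==
4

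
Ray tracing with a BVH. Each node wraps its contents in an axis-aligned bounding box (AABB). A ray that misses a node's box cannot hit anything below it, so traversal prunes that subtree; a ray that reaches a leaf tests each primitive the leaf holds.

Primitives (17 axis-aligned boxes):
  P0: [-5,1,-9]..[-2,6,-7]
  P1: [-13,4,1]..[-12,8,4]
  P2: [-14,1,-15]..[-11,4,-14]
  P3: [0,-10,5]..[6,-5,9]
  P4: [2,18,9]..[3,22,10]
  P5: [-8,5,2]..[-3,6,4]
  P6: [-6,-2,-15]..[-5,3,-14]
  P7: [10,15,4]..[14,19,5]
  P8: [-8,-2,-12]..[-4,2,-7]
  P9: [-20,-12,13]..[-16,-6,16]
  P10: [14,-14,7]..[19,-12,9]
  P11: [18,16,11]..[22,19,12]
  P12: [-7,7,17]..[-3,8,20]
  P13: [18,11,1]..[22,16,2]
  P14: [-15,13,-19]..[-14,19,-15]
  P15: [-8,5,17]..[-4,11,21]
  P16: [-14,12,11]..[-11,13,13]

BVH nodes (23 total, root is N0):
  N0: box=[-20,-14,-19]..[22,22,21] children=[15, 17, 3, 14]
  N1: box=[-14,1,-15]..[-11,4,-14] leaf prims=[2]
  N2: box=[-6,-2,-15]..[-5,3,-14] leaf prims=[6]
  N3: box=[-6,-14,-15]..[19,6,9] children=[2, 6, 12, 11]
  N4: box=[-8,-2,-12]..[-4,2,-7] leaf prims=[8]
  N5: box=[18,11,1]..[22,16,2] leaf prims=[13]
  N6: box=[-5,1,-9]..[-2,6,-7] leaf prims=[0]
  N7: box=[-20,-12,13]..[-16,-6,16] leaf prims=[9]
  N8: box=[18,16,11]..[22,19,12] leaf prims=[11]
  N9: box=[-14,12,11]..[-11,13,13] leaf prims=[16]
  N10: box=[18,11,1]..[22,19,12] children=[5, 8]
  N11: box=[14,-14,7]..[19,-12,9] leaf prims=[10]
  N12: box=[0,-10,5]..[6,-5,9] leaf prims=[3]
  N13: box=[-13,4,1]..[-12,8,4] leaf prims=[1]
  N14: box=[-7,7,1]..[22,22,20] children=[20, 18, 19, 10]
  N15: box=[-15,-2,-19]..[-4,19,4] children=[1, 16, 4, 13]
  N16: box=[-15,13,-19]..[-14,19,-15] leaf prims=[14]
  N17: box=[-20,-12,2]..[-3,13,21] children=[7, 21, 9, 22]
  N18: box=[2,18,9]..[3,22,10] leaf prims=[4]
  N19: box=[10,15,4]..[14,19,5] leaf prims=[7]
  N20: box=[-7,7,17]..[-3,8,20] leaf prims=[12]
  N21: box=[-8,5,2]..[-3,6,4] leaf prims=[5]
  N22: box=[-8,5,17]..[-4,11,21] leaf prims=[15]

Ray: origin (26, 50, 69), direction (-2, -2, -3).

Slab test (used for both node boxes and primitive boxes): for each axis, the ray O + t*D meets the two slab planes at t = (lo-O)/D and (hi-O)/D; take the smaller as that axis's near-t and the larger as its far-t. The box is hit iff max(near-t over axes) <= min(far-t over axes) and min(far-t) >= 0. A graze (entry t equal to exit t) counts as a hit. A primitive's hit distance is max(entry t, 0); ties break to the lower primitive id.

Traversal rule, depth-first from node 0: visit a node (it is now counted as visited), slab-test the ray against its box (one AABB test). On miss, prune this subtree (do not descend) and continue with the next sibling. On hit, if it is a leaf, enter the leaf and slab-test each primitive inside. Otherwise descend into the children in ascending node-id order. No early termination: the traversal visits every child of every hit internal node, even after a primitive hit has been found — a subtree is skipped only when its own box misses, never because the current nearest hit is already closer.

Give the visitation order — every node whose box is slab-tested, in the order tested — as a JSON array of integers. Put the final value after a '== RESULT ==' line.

Walk:
N0 x:[2,23] y:[14,32] z:[16,88/3] -> hit [16,23], descend [3, 14, 15, 17]
  N3 x:[7/2,16] y:[22,32] z:[20,28] -> miss, prune
  N14 x:[2,33/2] y:[14,43/2] z:[49/3,68/3] -> hit [49/3,33/2], descend [10, 18, 19, 20]
    N10 x:[2,4] y:[31/2,39/2] z:[19,68/3] -> miss, prune
    N18 x:[23/2,12] y:[14,16] z:[59/3,20] -> miss, prune
    N19 x:[6,8] y:[31/2,35/2] z:[64/3,65/3] -> miss, prune
    N20 x:[29/2,33/2] y:[21,43/2] z:[49/3,52/3] -> miss, prune
  N15 x:[15,41/2] y:[31/2,26] z:[65/3,88/3] -> miss, prune
  N17 x:[29/2,23] y:[37/2,31] z:[16,67/3] -> hit [37/2,67/3], descend [7, 9, 21, 22]
    N7 x:[21,23] y:[28,31] z:[53/3,56/3] -> miss, prune
    N9 x:[37/2,20] y:[37/2,19] z:[56/3,58/3] -> hit [56/3,19] leaf, test {P16@t=56/3}
    N21 x:[29/2,17] y:[22,45/2] z:[65/3,67/3] -> miss, prune
    N22 x:[15,17] y:[39/2,45/2] z:[16,52/3] -> miss, prune

order=[0, 3, 14, 10, 18, 19, 20, 15, 17, 7, 9, 21, 22]  |boxes|=13  |leaves|=1  hit=P16

== RESULT ==
[0, 3, 14, 10, 18, 19, 20, 15, 17, 7, 9, 21, 22]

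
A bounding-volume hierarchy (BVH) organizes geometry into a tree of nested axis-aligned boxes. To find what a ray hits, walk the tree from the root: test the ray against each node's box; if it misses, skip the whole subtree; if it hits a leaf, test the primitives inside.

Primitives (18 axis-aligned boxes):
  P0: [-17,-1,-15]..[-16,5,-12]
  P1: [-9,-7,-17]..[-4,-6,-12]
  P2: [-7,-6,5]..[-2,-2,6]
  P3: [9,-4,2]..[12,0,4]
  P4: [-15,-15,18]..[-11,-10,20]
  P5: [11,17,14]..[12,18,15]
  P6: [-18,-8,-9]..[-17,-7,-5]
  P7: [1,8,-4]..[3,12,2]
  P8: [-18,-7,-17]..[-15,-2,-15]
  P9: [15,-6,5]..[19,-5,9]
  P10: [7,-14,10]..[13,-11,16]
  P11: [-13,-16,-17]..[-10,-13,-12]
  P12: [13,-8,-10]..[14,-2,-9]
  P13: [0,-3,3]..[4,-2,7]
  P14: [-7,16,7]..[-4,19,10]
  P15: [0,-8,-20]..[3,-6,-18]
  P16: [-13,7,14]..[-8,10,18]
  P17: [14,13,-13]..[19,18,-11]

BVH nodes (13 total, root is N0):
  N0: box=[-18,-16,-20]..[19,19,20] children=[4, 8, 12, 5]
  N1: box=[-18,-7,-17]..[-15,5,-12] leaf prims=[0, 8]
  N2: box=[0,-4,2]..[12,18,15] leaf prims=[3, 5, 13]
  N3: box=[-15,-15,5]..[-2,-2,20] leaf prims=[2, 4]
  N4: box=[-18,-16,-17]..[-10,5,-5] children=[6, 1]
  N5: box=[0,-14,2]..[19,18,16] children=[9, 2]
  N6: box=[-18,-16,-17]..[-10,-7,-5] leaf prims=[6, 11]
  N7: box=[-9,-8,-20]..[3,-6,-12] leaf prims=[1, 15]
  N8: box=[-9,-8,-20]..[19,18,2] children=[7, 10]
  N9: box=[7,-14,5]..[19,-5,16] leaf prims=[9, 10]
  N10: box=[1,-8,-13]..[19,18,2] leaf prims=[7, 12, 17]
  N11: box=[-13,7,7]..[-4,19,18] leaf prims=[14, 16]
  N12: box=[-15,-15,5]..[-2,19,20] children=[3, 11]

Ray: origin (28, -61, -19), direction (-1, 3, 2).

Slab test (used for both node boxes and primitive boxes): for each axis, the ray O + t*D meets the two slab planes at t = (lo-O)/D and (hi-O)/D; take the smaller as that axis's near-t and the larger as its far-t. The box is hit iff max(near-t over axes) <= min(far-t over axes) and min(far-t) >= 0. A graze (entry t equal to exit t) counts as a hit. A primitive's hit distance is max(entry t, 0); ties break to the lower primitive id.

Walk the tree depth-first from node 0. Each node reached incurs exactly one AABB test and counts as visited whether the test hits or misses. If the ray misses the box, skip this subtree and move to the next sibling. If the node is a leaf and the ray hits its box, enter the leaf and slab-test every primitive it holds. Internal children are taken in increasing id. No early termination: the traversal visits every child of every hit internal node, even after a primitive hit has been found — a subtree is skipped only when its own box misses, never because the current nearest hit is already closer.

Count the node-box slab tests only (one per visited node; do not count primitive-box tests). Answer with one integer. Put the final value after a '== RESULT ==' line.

Trace the traversal:
N0 x:[9,46] y:[15,80/3] z:[-1/2,39/2] -> hit [15,39/2], descend [4, 5, 8, 12]
  N4 x:[38,46] y:[15,22] z:[1,7] -> miss, prune
  N5 x:[9,28] y:[47/3,79/3] z:[21/2,35/2] -> hit [47/3,35/2], descend [2, 9]
    N2 x:[16,28] y:[19,79/3] z:[21/2,17] -> miss, prune
    N9 x:[9,21] y:[47/3,56/3] z:[12,35/2] -> hit [47/3,35/2] leaf, test {P9(miss), P10@t=47/3}
  N8 x:[9,37] y:[53/3,79/3] z:[-1/2,21/2] -> miss, prune
  N12 x:[30,43] y:[46/3,80/3] z:[12,39/2] -> miss, prune

order=[0, 4, 5, 2, 9, 8, 12]  |boxes|=7  |leaves|=1  hit=P10

== RESULT ==
7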